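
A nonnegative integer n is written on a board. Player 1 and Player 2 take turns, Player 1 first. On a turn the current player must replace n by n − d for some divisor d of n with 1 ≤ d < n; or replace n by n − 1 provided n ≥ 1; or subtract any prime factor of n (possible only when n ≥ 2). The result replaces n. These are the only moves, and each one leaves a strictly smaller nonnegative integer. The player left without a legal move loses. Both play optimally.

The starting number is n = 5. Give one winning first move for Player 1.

Move to 0.

Label each position W (a win for the player to move) or L (a loss). A position with no legal move is L; any other position is W exactly when some move reaches an L, and L when every move reaches a W.
n=0: no move → L
n=1: can move to 0, which is L ⇒ W
n=2: can move to 0, which is L ⇒ W
n=3: can move to 0, which is L ⇒ W
n=4: moves to 2(W), 3(W); every one is W ⇒ L
n=5: can move to 0, which is L ⇒ W
From 5, the L positions reachable in one move are: 0, 4. Any move reaching one of these is winning.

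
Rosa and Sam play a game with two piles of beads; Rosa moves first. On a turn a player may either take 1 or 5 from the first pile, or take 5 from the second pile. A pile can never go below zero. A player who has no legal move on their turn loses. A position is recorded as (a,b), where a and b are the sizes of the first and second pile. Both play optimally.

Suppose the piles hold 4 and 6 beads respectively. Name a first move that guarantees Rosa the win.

Move to (3,6).

Positions with no move are L. A position that does have a move is losing for the player to move precisely when every available move leads to a winning position for the opponent. Fill in the labels:
No move ever increases a pile, so every position that can arise here has a ≤ 4 and b ≤ 6; it is enough to label the cells with 0 ≤ a ≤ 4 and 0 ≤ b ≤ 6.
Every move lowers a or b (never raises either), so fill the grid row by row in increasing a, and left to right within a row: each cell's successors are then already labelled.
      b=0  b=1  b=2  b=3  b=4  b=5  b=6
a=0:    L    L    L    L    L    W    W
a=1:    W    W    W    W    W    L    L
a=2:    L    L    L    L    L    W    W
a=3:    W    W    W    W    W    L    L
a=4:    L    L    L    L    L    W    W
Cells with no legal move (terminal, hence L): (0,0), (0,1), (0,2), (0,3), (0,4).
The remaining L cells, each justified by listing all of its moves:
(1,5): moves to (0,5)(W), (1,0)(W); every one is W ⇒ L
(1,6): moves to (0,6)(W), (1,1)(W); every one is W ⇒ L
(2,0): the only move is to (1,0)(W), a W ⇒ L
(2,1): the only move is to (1,1)(W), a W ⇒ L
(2,2): the only move is to (1,2)(W), a W ⇒ L
(2,3): the only move is to (1,3)(W), a W ⇒ L
(2,4): the only move is to (1,4)(W), a W ⇒ L
(3,5): moves to (2,5)(W), (3,0)(W); every one is W ⇒ L
(3,6): moves to (2,6)(W), (3,1)(W); every one is W ⇒ L
(4,0): the only move is to (3,0)(W), a W ⇒ L
(4,1): the only move is to (3,1)(W), a W ⇒ L
(4,2): the only move is to (3,2)(W), a W ⇒ L
(4,3): the only move is to (3,3)(W), a W ⇒ L
(4,4): the only move is to (3,4)(W), a W ⇒ L
Every other cell has at least one move into one of the L cells above, so it is W.
From (4,6), the L positions reachable in one move are: (3,6), (4,1). Any move reaching one of these is winning.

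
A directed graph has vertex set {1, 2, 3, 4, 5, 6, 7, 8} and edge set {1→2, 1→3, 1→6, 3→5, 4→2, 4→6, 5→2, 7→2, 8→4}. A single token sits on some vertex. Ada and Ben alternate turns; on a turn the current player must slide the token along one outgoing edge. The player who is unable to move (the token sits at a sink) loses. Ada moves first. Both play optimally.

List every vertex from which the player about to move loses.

2, 3, 6, 8

Use the standard recursion: the mover loses at a terminal position; elsewhere, the mover wins exactly when some move hands the opponent an L position.
Every edge goes from a vertex to one that appears earlier in the order 6, 2, 5, 4, 3, 8, 1, 7, so processing vertices in that order labels each vertex after all of its successors.
6: no outgoing edge → L
2: no outgoing edge → L
5: reaches L-position 2 → W
4: reaches L-position 2 → W
3: only reaches 5(W), which is W → L
8: only reaches 4(W), which is W → L
1: reaches L-position 3 → W
7: reaches L-position 2 → W
The losing starting vertices are exactly the entries labelled L in this table (4 of them).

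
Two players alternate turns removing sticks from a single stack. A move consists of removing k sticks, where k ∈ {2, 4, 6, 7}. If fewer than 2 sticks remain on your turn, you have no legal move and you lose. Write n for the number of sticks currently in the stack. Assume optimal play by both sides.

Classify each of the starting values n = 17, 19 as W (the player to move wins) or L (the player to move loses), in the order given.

Label each position W (a win for the player to move) or L (a loss). A position with no legal move is L; any other position is W exactly when some move reaches an L, and L when every move reaches a W.
n=0: no move → L
n=1: no move → L
n=2: W (go to 0, an L position)
n=3: W (go to 1, an L position)
n=4: W (go to 0, an L position)
n=5: W (go to 1, an L position)
n=6: W (go to 0, an L position)
n=7: W (go to 1, an L position)
n=8: W (go to 1, an L position)
n=9: L (options 7(W), 5(W), 3(W), 2(W) are all W)
n=10: L (options 8(W), 6(W), 4(W), 3(W) are all W)
n=11: W (go to 9, an L position)
n=12: W (go to 10, an L position)
n=13: W (go to 9, an L position)
n=14: W (go to 10, an L position)
n=15: W (go to 9, an L position)
n=16: W (go to 10, an L position)
n=17: W (go to 10, an L position)
n=18: L (options 16(W), 14(W), 12(W), 11(W) are all W)
n=19: L (options 17(W), 15(W), 13(W), 12(W) are all W)

17: W, 19: L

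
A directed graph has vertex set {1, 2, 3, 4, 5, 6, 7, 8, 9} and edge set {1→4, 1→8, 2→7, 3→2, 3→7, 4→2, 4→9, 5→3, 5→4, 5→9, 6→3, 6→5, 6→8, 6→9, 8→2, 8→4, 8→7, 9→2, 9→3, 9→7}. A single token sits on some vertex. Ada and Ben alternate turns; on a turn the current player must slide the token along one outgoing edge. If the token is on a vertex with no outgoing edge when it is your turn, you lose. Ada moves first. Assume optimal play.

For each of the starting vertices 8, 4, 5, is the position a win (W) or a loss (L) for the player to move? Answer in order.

8: W, 4: L, 5: W

Use the standard recursion: the mover loses at a terminal position; elsewhere, the mover wins exactly when some move hands the opponent an L position.
Every edge goes from a vertex to one that appears earlier in the order 7, 2, 3, 9, 4, 8, 1, 5, 6, so processing vertices in that order labels each vertex after all of its successors.
7: no outgoing edge → L
2: reaches L-position 7 → W
3: reaches L-position 7 → W
9: reaches L-position 7 → W
4: only reaches 9(W), 2(W), all W → L
8: reaches L-position 4 → W
1: reaches L-position 4 → W
5: reaches L-position 4 → W
6: only reaches 5(W), 8(W), 9(W), 3(W), all W → L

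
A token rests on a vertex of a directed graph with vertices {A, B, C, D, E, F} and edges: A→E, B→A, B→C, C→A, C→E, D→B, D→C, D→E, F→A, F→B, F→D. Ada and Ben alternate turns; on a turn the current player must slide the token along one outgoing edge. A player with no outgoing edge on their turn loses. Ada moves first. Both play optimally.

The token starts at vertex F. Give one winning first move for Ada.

Move to B.

Build the W/L table. Terminal = L. A non-terminal position is W if it has a move to some L; otherwise it is L.
Every edge goes from a vertex to one that appears earlier in the order E, A, C, B, D, F, so processing vertices in that order labels each vertex after all of its successors.
E: no outgoing edge → L
A: W (go to E, an L position)
C: W (go to E, an L position)
B: L (options C(W), A(W) are all W)
D: W (go to B, an L position)
F: W (go to B, an L position)
From F, the L positions reachable in one move are: B.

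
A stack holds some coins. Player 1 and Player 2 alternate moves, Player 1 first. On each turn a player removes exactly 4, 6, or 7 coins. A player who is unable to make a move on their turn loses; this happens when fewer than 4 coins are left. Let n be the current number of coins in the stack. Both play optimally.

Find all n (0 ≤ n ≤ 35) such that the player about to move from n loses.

0, 1, 2, 3, 11, 12, 13, 14, 22, 23, 24, 25, 33, 34, 35

Label each position W (a win for the player to move) or L (a loss). A position with no legal move is L; any other position is W exactly when some move reaches an L, and L when every move reaches a W.
n=0: no move → L
n=1: no move → L
n=2: no move → L
n=3: no move → L
n=4: can move to 0, which is L ⇒ W
n=5: can move to 1, which is L ⇒ W
n=6: can move to 2, which is L ⇒ W
n=7: can move to 3, which is L ⇒ W
n=8: can move to 2, which is L ⇒ W
n=9: can move to 3, which is L ⇒ W
n=10: can move to 3, which is L ⇒ W
n=11: moves to 7(W), 5(W), 4(W); every one is W ⇒ L
n=12: moves to 8(W), 6(W), 5(W); every one is W ⇒ L
n=13: moves to 9(W), 7(W), 6(W); every one is W ⇒ L
n=14: moves to 10(W), 8(W), 7(W); every one is W ⇒ L
n=15: can move to 11, which is L ⇒ W
n=16: can move to 12, which is L ⇒ W
n=17: can move to 13, which is L ⇒ W
n=18: can move to 14, which is L ⇒ W
n=19: can move to 13, which is L ⇒ W
n=20: can move to 14, which is L ⇒ W
n=21: can move to 14, which is L ⇒ W
n=22: moves to 18(W), 16(W), 15(W); every one is W ⇒ L
n=23: moves to 19(W), 17(W), 16(W); every one is W ⇒ L
n=24: moves to 20(W), 18(W), 17(W); every one is W ⇒ L
n=25: moves to 21(W), 19(W), 18(W); every one is W ⇒ L
n=26: can move to 22, which is L ⇒ W
n=27: can move to 23, which is L ⇒ W
n=28: can move to 24, which is L ⇒ W
n=29: can move to 25, which is L ⇒ W
n=30: can move to 24, which is L ⇒ W
n=31: can move to 25, which is L ⇒ W
n=32: can move to 25, which is L ⇒ W
n=33: moves to 29(W), 27(W), 26(W); every one is W ⇒ L
n=34: moves to 30(W), 28(W), 27(W); every one is W ⇒ L
n=35: moves to 31(W), 29(W), 28(W); every one is W ⇒ L
The losing starting values of n are exactly the entries labelled L in this table (15 of them).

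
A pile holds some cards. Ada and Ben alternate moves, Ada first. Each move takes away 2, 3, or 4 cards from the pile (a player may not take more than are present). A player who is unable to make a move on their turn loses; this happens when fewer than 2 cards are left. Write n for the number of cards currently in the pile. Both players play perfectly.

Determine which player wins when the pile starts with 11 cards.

Ada wins.

Compute win/loss labels from the base case upward. A position with no move is L. Any other position is W if it can reach an L in one move, else L.
n=0: no move → L
n=1: no move → L
n=2: →0(L), so W
n=3: →1(L), so W
n=4: →1(L), so W
n=5: →1(L), so W
n=6: →4(W), 3(W), 2(W) — all W, so L
n=7: →5(W), 4(W), 3(W) — all W, so L
n=8: →6(L), so W
n=9: →7(L), so W
n=10: →7(L), so W
n=11: →7(L), so W
From 11 Ada can remove 4, leaving 7, reaching an L position.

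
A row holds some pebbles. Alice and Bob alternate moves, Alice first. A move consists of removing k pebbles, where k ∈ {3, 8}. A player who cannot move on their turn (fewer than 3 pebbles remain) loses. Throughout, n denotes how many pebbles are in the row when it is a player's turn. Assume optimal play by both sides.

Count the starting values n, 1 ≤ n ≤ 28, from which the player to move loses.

Label each position W (a win for the player to move) or L (a loss). A position with no legal move is L; any other position is W exactly when some move reaches an L, and L when every move reaches a W.
n=0: no move → L
n=1: no move → L
n=2: no move → L
n=3: reaches L-position 0 → W
n=4: reaches L-position 1 → W
n=5: reaches L-position 2 → W
n=6: only reaches 3(W), which is W → L
n=7: only reaches 4(W), which is W → L
n=8: reaches L-position 0 → W
n=9: reaches L-position 6 → W
n=10: reaches L-position 7 → W
n=11: only reaches 8(W), 3(W), all W → L
n=12: only reaches 9(W), 4(W), all W → L
n=13: only reaches 10(W), 5(W), all W → L
n=14: reaches L-position 11 → W
n=15: reaches L-position 12 → W
n=16: reaches L-position 13 → W
n=17: only reaches 14(W), 9(W), all W → L
n=18: only reaches 15(W), 10(W), all W → L
n=19: reaches L-position 11 → W
n=20: reaches L-position 17 → W
n=21: reaches L-position 18 → W
n=22: only reaches 19(W), 14(W), all W → L
n=23: only reaches 20(W), 15(W), all W → L
n=24: only reaches 21(W), 16(W), all W → L
n=25: reaches L-position 22 → W
n=26: reaches L-position 23 → W
n=27: reaches L-position 24 → W
n=28: only reaches 25(W), 20(W), all W → L
L entries with 1 ≤ n ≤ 28 (n=0 is outside the asked range and is not counted): n = 1, 2, 6, 7, 11, 12, 13, 17, 18, 22, 23, 24, 28; that makes 13.

13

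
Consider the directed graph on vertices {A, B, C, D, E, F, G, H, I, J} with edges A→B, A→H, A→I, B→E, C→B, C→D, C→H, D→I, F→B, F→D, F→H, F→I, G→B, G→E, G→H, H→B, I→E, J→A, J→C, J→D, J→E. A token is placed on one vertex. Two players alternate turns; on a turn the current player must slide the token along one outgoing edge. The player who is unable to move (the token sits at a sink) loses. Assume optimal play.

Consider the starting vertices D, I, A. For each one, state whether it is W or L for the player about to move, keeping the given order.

Classify positions by backward induction: terminal positions (no move available) are L. From any other position, the mover wins iff some move reaches an L.
Every edge goes from a vertex to one that appears earlier in the order E, B, I, D, H, A, C, J, G, F, so processing vertices in that order labels each vertex after all of its successors.
E: no outgoing edge → L
B: W (go to E, an L position)
I: W (go to E, an L position)
D: L (sole option I(W) is W)
H: L (sole option B(W) is W)
A: W (go to H, an L position)
C: W (go to H, an L position)
J: W (go to D, an L position)
G: W (go to H, an L position)
F: W (go to H, an L position)

D: L, I: W, A: W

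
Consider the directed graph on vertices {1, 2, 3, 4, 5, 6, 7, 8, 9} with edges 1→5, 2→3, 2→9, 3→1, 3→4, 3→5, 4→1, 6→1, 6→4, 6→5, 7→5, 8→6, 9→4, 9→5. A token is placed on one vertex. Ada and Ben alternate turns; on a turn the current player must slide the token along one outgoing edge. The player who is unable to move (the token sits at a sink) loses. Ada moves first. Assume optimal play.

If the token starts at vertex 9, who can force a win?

Compute win/loss labels from the base case upward. A position with no move is L. Any other position is W if it can reach an L in one move, else L.
Every edge goes from a vertex to one that appears earlier in the order 5, 1, 4, 3, 6, 7, 8, 9, 2, so processing vertices in that order labels each vertex after all of its successors.
5: no outgoing edge → L
1: →5(L), so W
4: →1(W) only, which is W, so L
3: →4(L), so W
6: →4(L), so W
7: →5(L), so W
8: →6(W) only, which is W, so L
9: →4(L), so W
2: →9(W), 3(W) — all W, so L
The starting position 9 is W: Ada should move to 4, handing over an L position.

Ada wins.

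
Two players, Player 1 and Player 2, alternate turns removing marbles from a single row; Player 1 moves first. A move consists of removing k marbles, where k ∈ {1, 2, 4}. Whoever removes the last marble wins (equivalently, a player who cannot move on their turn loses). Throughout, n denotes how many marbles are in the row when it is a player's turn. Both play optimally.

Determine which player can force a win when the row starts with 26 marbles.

Player 1 wins.

Work bottom-up. With no move the player to move loses. Otherwise the position is W if at least one move leads to an L position for the opponent, and L if every move leads to a W.
n=0: no move → L
n=1: can move to 0, which is L ⇒ W
n=2: can move to 0, which is L ⇒ W
n=3: moves to 2(W), 1(W); every one is W ⇒ L
n=4: can move to 3, which is L ⇒ W
n=5: can move to 3, which is L ⇒ W
n=6: moves to 5(W), 4(W), 2(W); every one is W ⇒ L
n=7: can move to 6, which is L ⇒ W
n=8: can move to 6, which is L ⇒ W
n=9: moves to 8(W), 7(W), 5(W); every one is W ⇒ L
n=10: can move to 9, which is L ⇒ W
n=11: can move to 9, which is L ⇒ W
n=12: moves to 11(W), 10(W), 8(W); every one is W ⇒ L
n=13: can move to 12, which is L ⇒ W
n=14: can move to 12, which is L ⇒ W
n=15: moves to 14(W), 13(W), 11(W); every one is W ⇒ L
n=16: can move to 15, which is L ⇒ W
n=17: can move to 15, which is L ⇒ W
n=18: moves to 17(W), 16(W), 14(W); every one is W ⇒ L
n=19: can move to 18, which is L ⇒ W
n=20: can move to 18, which is L ⇒ W
n=21: moves to 20(W), 19(W), 17(W); every one is W ⇒ L
n=22: can move to 21, which is L ⇒ W
n=23: can move to 21, which is L ⇒ W
n=24: moves to 23(W), 22(W), 20(W); every one is W ⇒ L
n=25: can move to 24, which is L ⇒ W
n=26: can move to 24, which is L ⇒ W
The starting position 26 is W: Player 1 should remove 2, leaving 24, handing over an L position.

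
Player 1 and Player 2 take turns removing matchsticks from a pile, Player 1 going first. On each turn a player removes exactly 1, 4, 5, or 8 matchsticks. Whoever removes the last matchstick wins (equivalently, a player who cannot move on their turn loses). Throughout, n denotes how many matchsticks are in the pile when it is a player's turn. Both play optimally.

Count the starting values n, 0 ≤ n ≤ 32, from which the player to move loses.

8

Classify positions by backward induction: terminal positions (no move available) are L. From any other position, the mover wins iff some move reaches an L.
n=0: no move → L
n=1: reaches L-position 0 → W
n=2: only reaches 1(W), which is W → L
n=3: reaches L-position 2 → W
n=4: reaches L-position 0 → W
n=5: reaches L-position 0 → W
n=6: reaches L-position 2 → W
n=7: reaches L-position 2 → W
n=8: reaches L-position 0 → W
n=9: only reaches 8(W), 5(W), 4(W), 1(W), all W → L
n=10: reaches L-position 9 → W
n=11: only reaches 10(W), 7(W), 6(W), 3(W), all W → L
n=12: reaches L-position 11 → W
n=13: reaches L-position 9 → W
n=14: reaches L-position 9 → W
n=15: reaches L-position 11 → W
n=16: reaches L-position 11 → W
n=17: reaches L-position 9 → W
n=18: only reaches 17(W), 14(W), 13(W), 10(W), all W → L
n=19: reaches L-position 18 → W
n=20: only reaches 19(W), 16(W), 15(W), 12(W), all W → L
n=21: reaches L-position 20 → W
n=22: reaches L-position 18 → W
n=23: reaches L-position 18 → W
n=24: reaches L-position 20 → W
n=25: reaches L-position 20 → W
n=26: reaches L-position 18 → W
n=27: only reaches 26(W), 23(W), 22(W), 19(W), all W → L
n=28: reaches L-position 27 → W
n=29: only reaches 28(W), 25(W), 24(W), 21(W), all W → L
n=30: reaches L-position 29 → W
n=31: reaches L-position 27 → W
n=32: reaches L-position 27 → W
L entries with 0 ≤ n ≤ 32: n = 0, 2, 9, 11, 18, 20, 27, 29; that makes 8.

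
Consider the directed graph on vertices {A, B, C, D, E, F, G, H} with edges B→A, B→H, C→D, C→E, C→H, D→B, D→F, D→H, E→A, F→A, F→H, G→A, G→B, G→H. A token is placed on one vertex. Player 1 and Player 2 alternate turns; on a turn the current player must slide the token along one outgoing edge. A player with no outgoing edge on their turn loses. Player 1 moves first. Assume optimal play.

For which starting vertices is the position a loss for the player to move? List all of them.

Compute win/loss labels from the base case upward. A position with no move is L. Any other position is W if it can reach an L in one move, else L.
Every edge goes from a vertex to one that appears earlier in the order H, A, F, B, D, E, C, G, so processing vertices in that order labels each vertex after all of its successors.
H: no outgoing edge → L
A: no outgoing edge → L
F: W (go to A, an L position)
B: W (go to A, an L position)
D: W (go to H, an L position)
E: W (go to A, an L position)
C: W (go to H, an L position)
G: W (go to A, an L position)
The losing starting vertices are exactly the entries labelled L in this table (2 of them).

A, H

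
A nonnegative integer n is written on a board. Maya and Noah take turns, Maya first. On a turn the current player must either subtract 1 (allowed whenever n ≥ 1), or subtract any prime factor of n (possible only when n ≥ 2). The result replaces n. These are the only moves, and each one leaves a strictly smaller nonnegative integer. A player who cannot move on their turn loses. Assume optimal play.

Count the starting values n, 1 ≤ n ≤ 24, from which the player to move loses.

Use the standard recursion: the mover loses at a terminal position; elsewhere, the mover wins exactly when some move hands the opponent an L position.
n=0: no move → L
n=1: →0(L), so W
n=2: →0(L), so W
n=3: →0(L), so W
n=4: →2(W), 3(W) — all W, so L
n=5: →0(L), so W
n=6: →4(L), so W
n=7: →0(L), so W
n=8: →6(W), 7(W) — all W, so L
n=9: →8(L), so W
n=10: →8(L), so W
n=11: →0(L), so W
n=12: →9(W), 10(W), 11(W) — all W, so L
n=13: →0(L), so W
n=14: →12(L), so W
n=15: →12(L), so W
n=16: →14(W), 15(W) — all W, so L
n=17: →0(L), so W
n=18: →16(L), so W
n=19: →0(L), so W
n=20: →15(W), 18(W), 19(W) — all W, so L
n=21: →20(L), so W
n=22: →20(L), so W
n=23: →0(L), so W
n=24: →21(W), 22(W), 23(W) — all W, so L
L entries with 1 ≤ n ≤ 24 (n=0 is outside the asked range and is not counted): n = 4, 8, 12, 16, 20, 24; that makes 6.

6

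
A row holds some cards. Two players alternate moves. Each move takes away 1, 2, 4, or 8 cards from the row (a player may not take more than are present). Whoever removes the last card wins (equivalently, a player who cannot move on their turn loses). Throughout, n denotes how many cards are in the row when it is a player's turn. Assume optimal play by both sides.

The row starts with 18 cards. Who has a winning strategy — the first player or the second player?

The second player wins.

Compute win/loss labels from the base case upward. A position with no move is L. Any other position is W if it can reach an L in one move, else L.
n=0: no move → L
n=1: reaches L-position 0 → W
n=2: reaches L-position 0 → W
n=3: only reaches 2(W), 1(W), all W → L
n=4: reaches L-position 3 → W
n=5: reaches L-position 3 → W
n=6: only reaches 5(W), 4(W), 2(W), all W → L
n=7: reaches L-position 6 → W
n=8: reaches L-position 6 → W
n=9: only reaches 8(W), 7(W), 5(W), 1(W), all W → L
n=10: reaches L-position 9 → W
n=11: reaches L-position 9 → W
n=12: only reaches 11(W), 10(W), 8(W), 4(W), all W → L
n=13: reaches L-position 12 → W
n=14: reaches L-position 12 → W
n=15: only reaches 14(W), 13(W), 11(W), 7(W), all W → L
n=16: reaches L-position 15 → W
n=17: reaches L-position 15 → W
n=18: only reaches 17(W), 16(W), 14(W), 10(W), all W → L
Every move from 18 reaches a W position, so the mover loses.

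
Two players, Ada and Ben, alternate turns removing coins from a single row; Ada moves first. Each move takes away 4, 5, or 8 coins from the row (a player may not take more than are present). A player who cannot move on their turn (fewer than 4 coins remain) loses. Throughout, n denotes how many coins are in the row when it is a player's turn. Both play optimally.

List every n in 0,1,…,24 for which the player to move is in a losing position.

0, 1, 2, 3, 12, 13, 14, 15, 24

Label each position W (a win for the player to move) or L (a loss). A position with no legal move is L; any other position is W exactly when some move reaches an L, and L when every move reaches a W.
n=0: no move → L
n=1: no move → L
n=2: no move → L
n=3: no move → L
n=4: reaches L-position 0 → W
n=5: reaches L-position 1 → W
n=6: reaches L-position 2 → W
n=7: reaches L-position 3 → W
n=8: reaches L-position 3 → W
n=9: reaches L-position 1 → W
n=10: reaches L-position 2 → W
n=11: reaches L-position 3 → W
n=12: only reaches 8(W), 7(W), 4(W), all W → L
n=13: only reaches 9(W), 8(W), 5(W), all W → L
n=14: only reaches 10(W), 9(W), 6(W), all W → L
n=15: only reaches 11(W), 10(W), 7(W), all W → L
n=16: reaches L-position 12 → W
n=17: reaches L-position 13 → W
n=18: reaches L-position 14 → W
n=19: reaches L-position 15 → W
n=20: reaches L-position 15 → W
n=21: reaches L-position 13 → W
n=22: reaches L-position 14 → W
n=23: reaches L-position 15 → W
n=24: only reaches 20(W), 19(W), 16(W), all W → L
Reading off the rows marked L gives the requested list; there are 9 such values of n.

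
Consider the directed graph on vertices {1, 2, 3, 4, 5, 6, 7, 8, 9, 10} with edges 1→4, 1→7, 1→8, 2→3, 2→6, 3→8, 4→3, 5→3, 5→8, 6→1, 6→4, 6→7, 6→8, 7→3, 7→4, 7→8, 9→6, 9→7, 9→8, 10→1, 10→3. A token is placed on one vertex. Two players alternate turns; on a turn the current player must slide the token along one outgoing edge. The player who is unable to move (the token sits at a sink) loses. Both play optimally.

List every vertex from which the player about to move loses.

2, 4, 8, 10

Work bottom-up. With no move the player to move loses. Otherwise the position is W if at least one move leads to an L position for the opponent, and L if every move leads to a W.
Every edge goes from a vertex to one that appears earlier in the order 8, 3, 4, 5, 7, 1, 6, 9, 2, 10, so processing vertices in that order labels each vertex after all of its successors.
8: no outgoing edge → L
3: reaches L-position 8 → W
4: only reaches 3(W), which is W → L
5: reaches L-position 8 → W
7: reaches L-position 4 → W
1: reaches L-position 4 → W
6: reaches L-position 4 → W
9: reaches L-position 8 → W
2: only reaches 6(W), 3(W), all W → L
10: only reaches 1(W), 3(W), all W → L
The losing starting vertices are exactly the entries labelled L in this table (4 of them).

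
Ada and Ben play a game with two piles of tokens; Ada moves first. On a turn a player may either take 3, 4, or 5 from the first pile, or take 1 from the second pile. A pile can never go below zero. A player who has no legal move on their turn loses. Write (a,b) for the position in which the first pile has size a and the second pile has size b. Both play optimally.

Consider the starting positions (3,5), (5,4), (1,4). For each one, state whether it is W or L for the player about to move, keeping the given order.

Compute win/loss labels from the base case upward. A position with no move is L. Any other position is W if it can reach an L in one move, else L.
No move ever increases a pile, so every position that can arise here has a ≤ 5 and b ≤ 5; it is enough to label the cells with 0 ≤ a ≤ 5 and 0 ≤ b ≤ 5.
Every move lowers a or b (never raises either), so fill the grid row by row in increasing a, and left to right within a row: each cell's successors are then already labelled.
      b=0  b=1  b=2  b=3  b=4  b=5
a=0:    L    W    L    W    L    W
a=1:    L    W    L    W    L    W
a=2:    L    W    L    W    L    W
a=3:    W    L    W    L    W    L
a=4:    W    L    W    L    W    L
a=5:    W    L    W    L    W    L
Cells with no legal move (terminal, hence L): (0,0), (1,0), (2,0).
The remaining L cells, each justified by listing all of its moves:
(0,2): the only move is to (0,1)(W), a W ⇒ L
(0,4): the only move is to (0,3)(W), a W ⇒ L
(1,2): the only move is to (1,1)(W), a W ⇒ L
(1,4): the only move is to (1,3)(W), a W ⇒ L
(2,2): the only move is to (2,1)(W), a W ⇒ L
(2,4): the only move is to (2,3)(W), a W ⇒ L
(3,1): moves to (0,1)(W), (3,0)(W); every one is W ⇒ L
(3,3): moves to (0,3)(W), (3,2)(W); every one is W ⇒ L
(3,5): moves to (0,5)(W), (3,4)(W); every one is W ⇒ L
(4,1): moves to (1,1)(W), (0,1)(W), (4,0)(W); every one is W ⇒ L
(4,3): moves to (1,3)(W), (0,3)(W), (4,2)(W); every one is W ⇒ L
(4,5): moves to (1,5)(W), (0,5)(W), (4,4)(W); every one is W ⇒ L
(5,1): moves to (2,1)(W), (1,1)(W), (0,1)(W), (5,0)(W); every one is W ⇒ L
(5,3): moves to (2,3)(W), (1,3)(W), (0,3)(W), (5,2)(W); every one is W ⇒ L
(5,5): moves to (2,5)(W), (1,5)(W), (0,5)(W), (5,4)(W); every one is W ⇒ L
Every other cell has at least one move into one of the L cells above, so it is W.
(3,5): one of the L cells justified above, so L
(5,4): the move to (2,4) reaches an L cell, so W
(1,4): one of the L cells justified above, so L

(3,5): L, (5,4): W, (1,4): L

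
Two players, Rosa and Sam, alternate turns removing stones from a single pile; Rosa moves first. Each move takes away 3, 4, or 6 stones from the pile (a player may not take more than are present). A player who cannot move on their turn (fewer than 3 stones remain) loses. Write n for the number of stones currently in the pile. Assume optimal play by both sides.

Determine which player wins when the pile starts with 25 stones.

Rosa wins.

Build the W/L table. Terminal = L. A non-terminal position is W if it has a move to some L; otherwise it is L.
n=0: no move → L
n=1: no move → L
n=2: no move → L
n=3: reaches L-position 0 → W
n=4: reaches L-position 1 → W
n=5: reaches L-position 2 → W
n=6: reaches L-position 2 → W
n=7: reaches L-position 1 → W
n=8: reaches L-position 2 → W
n=9: only reaches 6(W), 5(W), 3(W), all W → L
n=10: only reaches 7(W), 6(W), 4(W), all W → L
n=11: only reaches 8(W), 7(W), 5(W), all W → L
n=12: reaches L-position 9 → W
n=13: reaches L-position 10 → W
n=14: reaches L-position 11 → W
n=15: reaches L-position 11 → W
n=16: reaches L-position 10 → W
n=17: reaches L-position 11 → W
n=18: only reaches 15(W), 14(W), 12(W), all W → L
n=19: only reaches 16(W), 15(W), 13(W), all W → L
n=20: only reaches 17(W), 16(W), 14(W), all W → L
n=21: reaches L-position 18 → W
n=22: reaches L-position 19 → W
n=23: reaches L-position 20 → W
n=24: reaches L-position 20 → W
n=25: reaches L-position 19 → W
From 25 Rosa can remove 6, leaving 19, reaching an L position.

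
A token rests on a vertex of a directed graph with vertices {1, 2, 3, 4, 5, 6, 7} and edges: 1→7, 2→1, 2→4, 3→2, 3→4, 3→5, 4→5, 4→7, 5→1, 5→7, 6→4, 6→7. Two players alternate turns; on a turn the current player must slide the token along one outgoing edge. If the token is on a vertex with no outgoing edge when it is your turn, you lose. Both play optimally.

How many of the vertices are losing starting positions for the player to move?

Build the W/L table. Terminal = L. A non-terminal position is W if it has a move to some L; otherwise it is L.
Every edge goes from a vertex to one that appears earlier in the order 7, 1, 5, 4, 6, 2, 3, so processing vertices in that order labels each vertex after all of its successors.
7: no outgoing edge → L
1: reaches L-position 7 → W
5: reaches L-position 7 → W
4: reaches L-position 7 → W
6: reaches L-position 7 → W
2: only reaches 4(W), 1(W), all W → L
3: reaches L-position 2 → W
The L vertices are 2, 7; that is 2 in all.

2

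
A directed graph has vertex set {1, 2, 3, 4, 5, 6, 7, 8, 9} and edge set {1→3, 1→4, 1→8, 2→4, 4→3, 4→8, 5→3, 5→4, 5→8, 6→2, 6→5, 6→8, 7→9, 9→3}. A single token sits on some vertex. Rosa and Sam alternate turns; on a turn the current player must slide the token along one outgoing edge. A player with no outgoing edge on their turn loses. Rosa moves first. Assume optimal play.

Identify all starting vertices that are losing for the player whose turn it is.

Compute win/loss labels from the base case upward. A position with no move is L. Any other position is W if it can reach an L in one move, else L.
Every edge goes from a vertex to one that appears earlier in the order 8, 3, 4, 5, 1, 9, 2, 7, 6, so processing vertices in that order labels each vertex after all of its successors.
8: no outgoing edge → L
3: no outgoing edge → L
4: W (go to 3, an L position)
5: W (go to 3, an L position)
1: W (go to 3, an L position)
9: W (go to 3, an L position)
2: L (sole option 4(W) is W)
7: L (sole option 9(W) is W)
6: W (go to 2, an L position)
The losing starting vertices are exactly the entries labelled L in this table (4 of them).

2, 3, 7, 8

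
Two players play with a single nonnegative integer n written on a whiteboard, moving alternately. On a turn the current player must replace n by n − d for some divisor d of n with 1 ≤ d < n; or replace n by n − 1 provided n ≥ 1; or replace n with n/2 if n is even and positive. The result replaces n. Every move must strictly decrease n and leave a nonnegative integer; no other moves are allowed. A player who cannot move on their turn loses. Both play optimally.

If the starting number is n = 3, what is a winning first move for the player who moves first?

Move to 2.

Classify positions by backward induction: terminal positions (no move available) are L. From any other position, the mover wins iff some move reaches an L.
n=0: no move → L
n=1: can move to 0, which is L ⇒ W
n=2: the only move is to 1(W), a W ⇒ L
n=3: can move to 2, which is L ⇒ W
From 3, the L positions reachable in one move are: 2.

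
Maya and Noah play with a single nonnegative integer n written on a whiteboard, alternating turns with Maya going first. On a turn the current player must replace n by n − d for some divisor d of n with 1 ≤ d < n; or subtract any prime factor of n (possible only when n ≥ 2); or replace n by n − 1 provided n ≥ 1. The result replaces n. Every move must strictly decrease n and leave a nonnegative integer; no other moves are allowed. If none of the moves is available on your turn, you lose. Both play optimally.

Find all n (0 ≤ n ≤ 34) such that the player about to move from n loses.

0, 4, 9, 14, 20, 26, 32

Work bottom-up. With no move the player to move loses. Otherwise the position is W if at least one move leads to an L position for the opponent, and L if every move leads to a W.
n=0: no move → L
n=1: reaches L-position 0 → W
n=2: reaches L-position 0 → W
n=3: reaches L-position 0 → W
n=4: only reaches 2(W), 3(W), all W → L
n=5: reaches L-position 0 → W
n=6: reaches L-position 4 → W
n=7: reaches L-position 0 → W
n=8: reaches L-position 4 → W
n=9: only reaches 6(W), 8(W), all W → L
n=10: reaches L-position 9 → W
n=11: reaches L-position 0 → W
n=12: reaches L-position 9 → W
n=13: reaches L-position 0 → W
n=14: only reaches 7(W), 12(W), 13(W), all W → L
n=15: reaches L-position 14 → W
n=16: reaches L-position 14 → W
n=17: reaches L-position 0 → W
n=18: reaches L-position 9 → W
n=19: reaches L-position 0 → W
n=20: only reaches 10(W), 15(W), 16(W), 18(W), 19(W), all W → L
n=21: reaches L-position 14 → W
n=22: reaches L-position 20 → W
n=23: reaches L-position 0 → W
n=24: reaches L-position 20 → W
n=25: reaches L-position 20 → W
n=26: only reaches 13(W), 24(W), 25(W), all W → L
n=27: reaches L-position 26 → W
n=28: reaches L-position 14 → W
n=29: reaches L-position 0 → W
n=30: reaches L-position 20 → W
n=31: reaches L-position 0 → W
n=32: only reaches 16(W), 24(W), 28(W), 30(W), 31(W), all W → L
n=33: reaches L-position 32 → W
n=34: reaches L-position 32 → W
Reading off the rows marked L gives the requested list; there are 7 such values of n.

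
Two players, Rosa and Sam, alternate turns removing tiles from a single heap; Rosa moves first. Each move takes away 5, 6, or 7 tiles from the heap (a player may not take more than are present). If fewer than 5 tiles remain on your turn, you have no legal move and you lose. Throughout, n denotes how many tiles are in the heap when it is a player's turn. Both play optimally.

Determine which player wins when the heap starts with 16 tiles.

Compute win/loss labels from the base case upward. A position with no move is L. Any other position is W if it can reach an L in one move, else L.
n=0: no move → L
n=1: no move → L
n=2: no move → L
n=3: no move → L
n=4: no move → L
n=5: W (go to 0, an L position)
n=6: W (go to 1, an L position)
n=7: W (go to 2, an L position)
n=8: W (go to 3, an L position)
n=9: W (go to 4, an L position)
n=10: W (go to 4, an L position)
n=11: W (go to 4, an L position)
n=12: L (options 7(W), 6(W), 5(W) are all W)
n=13: L (options 8(W), 7(W), 6(W) are all W)
n=14: L (options 9(W), 8(W), 7(W) are all W)
n=15: L (options 10(W), 9(W), 8(W) are all W)
n=16: L (options 11(W), 10(W), 9(W) are all W)
Every move from 16 reaches a W position, so the mover loses.

Sam wins.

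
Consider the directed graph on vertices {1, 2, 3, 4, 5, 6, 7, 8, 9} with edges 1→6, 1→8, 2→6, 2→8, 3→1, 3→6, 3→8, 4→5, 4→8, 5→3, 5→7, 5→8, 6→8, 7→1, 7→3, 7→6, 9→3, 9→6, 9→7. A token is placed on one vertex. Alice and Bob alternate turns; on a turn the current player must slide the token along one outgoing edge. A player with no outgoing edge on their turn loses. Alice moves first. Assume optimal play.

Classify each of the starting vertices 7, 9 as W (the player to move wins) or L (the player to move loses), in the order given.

7: L, 9: W

Classify positions by backward induction: terminal positions (no move available) are L. From any other position, the mover wins iff some move reaches an L.
Every edge goes from a vertex to one that appears earlier in the order 8, 6, 1, 3, 7, 5, 4, 2, 9, so processing vertices in that order labels each vertex after all of its successors.
8: no outgoing edge → L
6: →8(L), so W
1: →8(L), so W
3: →8(L), so W
7: →3(W), 1(W), 6(W) — all W, so L
5: →7(L), so W
4: →8(L), so W
2: →8(L), so W
9: →7(L), so W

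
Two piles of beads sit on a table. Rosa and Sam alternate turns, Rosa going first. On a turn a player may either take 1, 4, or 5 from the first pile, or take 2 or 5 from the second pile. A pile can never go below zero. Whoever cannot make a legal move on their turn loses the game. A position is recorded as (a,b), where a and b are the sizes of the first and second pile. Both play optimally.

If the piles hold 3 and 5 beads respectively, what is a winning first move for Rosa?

Compute win/loss labels from the base case upward. A position with no move is L. Any other position is W if it can reach an L in one move, else L.
No move ever increases a pile, so every position that can arise here has a ≤ 3 and b ≤ 5; it is enough to label the cells with 0 ≤ a ≤ 3 and 0 ≤ b ≤ 5.
Every move lowers a or b (never raises either), so fill the grid row by row in increasing a, and left to right within a row: each cell's successors are then already labelled.
      b=0  b=1  b=2  b=3  b=4  b=5
a=0:    L    L    W    W    L    W
a=1:    W    W    L    L    W    W
a=2:    L    L    W    W    L    W
a=3:    W    W    L    L    W    W
Cells with no legal move (terminal, hence L): (0,0), (0,1).
The remaining L cells, each justified by listing all of its moves:
(0,4): →(0,2)(W) only, which is W, so L
(1,2): →(0,2)(W), (1,0)(W) — all W, so L
(1,3): →(0,3)(W), (1,1)(W) — all W, so L
(2,0): →(1,0)(W) only, which is W, so L
(2,1): →(1,1)(W) only, which is W, so L
(2,4): →(1,4)(W), (2,2)(W) — all W, so L
(3,2): →(2,2)(W), (3,0)(W) — all W, so L
(3,3): →(2,3)(W), (3,1)(W) — all W, so L
Every other cell has at least one move into one of the L cells above, so it is W.
From (3,5), the L positions reachable in one move are: (3,3).

Move to (3,3).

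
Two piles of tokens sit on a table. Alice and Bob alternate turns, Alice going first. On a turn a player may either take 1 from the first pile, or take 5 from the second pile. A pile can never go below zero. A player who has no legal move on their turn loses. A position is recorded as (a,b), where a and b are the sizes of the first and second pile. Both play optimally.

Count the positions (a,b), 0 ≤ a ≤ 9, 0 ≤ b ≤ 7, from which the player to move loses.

40

Compute win/loss labels from the base case upward. A position with no move is L. Any other position is W if it can reach an L in one move, else L.
Every move lowers a or b (never raises either), so fill the grid row by row in increasing a, and left to right within a row: each cell's successors are then already labelled.
      b=0  b=1  b=2  b=3  b=4  b=5  b=6  b=7
a=0:    L    L    L    L    L    W    W    W
a=1:    W    W    W    W    W    L    L    L
a=2:    L    L    L    L    L    W    W    W
a=3:    W    W    W    W    W    L    L    L
a=4:    L    L    L    L    L    W    W    W
a=5:    W    W    W    W    W    L    L    L
a=6:    L    L    L    L    L    W    W    W
a=7:    W    W    W    W    W    L    L    L
a=8:    L    L    L    L    L    W    W    W
a=9:    W    W    W    W    W    L    L    L
Cells with no legal move (terminal, hence L): (0,0), (0,1), (0,2), (0,3), (0,4).
The remaining L cells, each justified by listing all of its moves:
(1,5): moves to (0,5)(W), (1,0)(W); every one is W ⇒ L
(1,6): moves to (0,6)(W), (1,1)(W); every one is W ⇒ L
(1,7): moves to (0,7)(W), (1,2)(W); every one is W ⇒ L
(2,0): the only move is to (1,0)(W), a W ⇒ L
(2,1): the only move is to (1,1)(W), a W ⇒ L
(2,2): the only move is to (1,2)(W), a W ⇒ L
(2,3): the only move is to (1,3)(W), a W ⇒ L
(2,4): the only move is to (1,4)(W), a W ⇒ L
(3,5): moves to (2,5)(W), (3,0)(W); every one is W ⇒ L
(3,6): moves to (2,6)(W), (3,1)(W); every one is W ⇒ L
(3,7): moves to (2,7)(W), (3,2)(W); every one is W ⇒ L
(4,0): the only move is to (3,0)(W), a W ⇒ L
(4,1): the only move is to (3,1)(W), a W ⇒ L
(4,2): the only move is to (3,2)(W), a W ⇒ L
(4,3): the only move is to (3,3)(W), a W ⇒ L
(4,4): the only move is to (3,4)(W), a W ⇒ L
(5,5): moves to (4,5)(W), (5,0)(W); every one is W ⇒ L
(5,6): moves to (4,6)(W), (5,1)(W); every one is W ⇒ L
(5,7): moves to (4,7)(W), (5,2)(W); every one is W ⇒ L
(6,0): the only move is to (5,0)(W), a W ⇒ L
(6,1): the only move is to (5,1)(W), a W ⇒ L
(6,2): the only move is to (5,2)(W), a W ⇒ L
(6,3): the only move is to (5,3)(W), a W ⇒ L
(6,4): the only move is to (5,4)(W), a W ⇒ L
(7,5): moves to (6,5)(W), (7,0)(W); every one is W ⇒ L
(7,6): moves to (6,6)(W), (7,1)(W); every one is W ⇒ L
(7,7): moves to (6,7)(W), (7,2)(W); every one is W ⇒ L
(8,0): the only move is to (7,0)(W), a W ⇒ L
(8,1): the only move is to (7,1)(W), a W ⇒ L
(8,2): the only move is to (7,2)(W), a W ⇒ L
(8,3): the only move is to (7,3)(W), a W ⇒ L
(8,4): the only move is to (7,4)(W), a W ⇒ L
(9,5): moves to (8,5)(W), (9,0)(W); every one is W ⇒ L
(9,6): moves to (8,6)(W), (9,1)(W); every one is W ⇒ L
(9,7): moves to (8,7)(W), (9,2)(W); every one is W ⇒ L
Every other cell has at least one move into one of the L cells above, so it is W.
L cells per row: a=0: 5, a=1: 3, a=2: 5, a=3: 3, a=4: 5, a=5: 3, a=6: 5, a=7: 3, a=8: 5, a=9: 3; total 40.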